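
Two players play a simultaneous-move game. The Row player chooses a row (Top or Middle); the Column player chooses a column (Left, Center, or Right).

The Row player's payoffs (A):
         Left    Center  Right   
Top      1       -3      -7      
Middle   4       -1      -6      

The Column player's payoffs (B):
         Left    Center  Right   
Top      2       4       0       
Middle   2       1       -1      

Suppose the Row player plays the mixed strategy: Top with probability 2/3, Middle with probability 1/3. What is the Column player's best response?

The Column player's best reply maximizes expected payoff against the mix.
Left: (2/3)·2 + (1/3)·2 = 2
Center: (2/3)·4 + (1/3)·1 = 3
Right: (2/3)·0 + (1/3)·(-1) = -1/3
Highest expected payoff is 3, from Center.

Center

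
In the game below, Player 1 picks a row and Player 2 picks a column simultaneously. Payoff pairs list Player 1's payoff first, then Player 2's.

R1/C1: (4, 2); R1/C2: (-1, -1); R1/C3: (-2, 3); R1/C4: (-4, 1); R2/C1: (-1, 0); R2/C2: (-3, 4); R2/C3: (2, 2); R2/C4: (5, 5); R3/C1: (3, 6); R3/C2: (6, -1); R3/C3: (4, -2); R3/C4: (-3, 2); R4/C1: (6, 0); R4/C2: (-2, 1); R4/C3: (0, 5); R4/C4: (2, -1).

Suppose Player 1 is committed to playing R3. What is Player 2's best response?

With Player 1 fixed at R3, Player 2's payoffs are: C1 → 6, C2 → -1, C3 → -2, C4 → 2.
The maximum is 6, achieved by C1.

C1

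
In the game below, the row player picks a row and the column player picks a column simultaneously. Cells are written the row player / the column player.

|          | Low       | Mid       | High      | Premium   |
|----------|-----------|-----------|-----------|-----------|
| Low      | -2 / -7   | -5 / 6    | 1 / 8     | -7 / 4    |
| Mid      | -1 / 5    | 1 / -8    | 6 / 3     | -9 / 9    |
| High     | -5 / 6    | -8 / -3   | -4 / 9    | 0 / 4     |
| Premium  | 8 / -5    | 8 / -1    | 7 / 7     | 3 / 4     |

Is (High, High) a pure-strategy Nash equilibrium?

Holding the column player at High: the row player gets -4 from High but could get 7 by switching to Premium. The row player has a profitable deviation.

No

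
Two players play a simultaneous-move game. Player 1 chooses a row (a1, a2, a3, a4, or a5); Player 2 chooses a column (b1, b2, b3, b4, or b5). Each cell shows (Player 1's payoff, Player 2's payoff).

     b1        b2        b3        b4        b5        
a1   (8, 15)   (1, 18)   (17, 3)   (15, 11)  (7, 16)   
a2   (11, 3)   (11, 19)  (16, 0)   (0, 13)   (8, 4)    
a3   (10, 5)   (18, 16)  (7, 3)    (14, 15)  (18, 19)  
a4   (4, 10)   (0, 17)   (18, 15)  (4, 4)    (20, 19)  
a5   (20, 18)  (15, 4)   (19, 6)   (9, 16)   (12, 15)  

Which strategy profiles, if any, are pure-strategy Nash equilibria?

A profile is a Nash equilibrium when each player is best-responding to the other.
Player 1's best responses — vs b1: a5 (payoff 20); vs b2: a3 (payoff 18); vs b3: a5 (payoff 19); vs b4: a1 (payoff 15); vs b5: a4 (payoff 20).
Player 2's best responses — vs a1: b2 (payoff 18); vs a2: b2 (payoff 19); vs a3: b5 (payoff 19); vs a4: b5 (payoff 19); vs a5: b1 (payoff 18).
Mutual best responses occur at (a4, b5) and (a5, b1); at each, neither player gains by switching.

(a4, b5) and (a5, b1)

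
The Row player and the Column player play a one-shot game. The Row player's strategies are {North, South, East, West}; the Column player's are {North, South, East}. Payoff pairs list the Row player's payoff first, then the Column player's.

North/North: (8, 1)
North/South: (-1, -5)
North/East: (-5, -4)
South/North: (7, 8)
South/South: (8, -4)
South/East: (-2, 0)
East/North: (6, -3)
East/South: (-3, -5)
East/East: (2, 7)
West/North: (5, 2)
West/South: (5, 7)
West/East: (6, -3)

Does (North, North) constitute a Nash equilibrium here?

Yes

Holding the Column player at North: the Row player gets 8 from North, versus 7 from South, 6 from East, 5 from West. No profitable deviation for the Row player.
Holding the Row player at North: the Column player gets 1 from North, versus -5 from South, -4 from East. No profitable deviation for the Column player either.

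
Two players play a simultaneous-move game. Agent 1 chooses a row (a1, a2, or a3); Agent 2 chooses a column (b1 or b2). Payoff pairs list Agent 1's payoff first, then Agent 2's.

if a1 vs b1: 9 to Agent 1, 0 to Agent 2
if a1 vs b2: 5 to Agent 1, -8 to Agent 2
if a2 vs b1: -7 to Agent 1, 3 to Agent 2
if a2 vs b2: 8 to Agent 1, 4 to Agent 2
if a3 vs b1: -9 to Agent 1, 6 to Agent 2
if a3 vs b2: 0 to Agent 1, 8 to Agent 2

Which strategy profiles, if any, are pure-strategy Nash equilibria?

(a1, b1) and (a2, b2)

Find each player's best response to every opponent strategy; NE are the intersections.
Agent 1's best responses — vs b1: a1 (payoff 9); vs b2: a2 (payoff 8).
Agent 2's best responses — vs a1: b1 (payoff 0); vs a2: b2 (payoff 4); vs a3: b2 (payoff 8).
Mutual best responses occur at (a1, b1) and (a2, b2); at each, neither player gains by switching.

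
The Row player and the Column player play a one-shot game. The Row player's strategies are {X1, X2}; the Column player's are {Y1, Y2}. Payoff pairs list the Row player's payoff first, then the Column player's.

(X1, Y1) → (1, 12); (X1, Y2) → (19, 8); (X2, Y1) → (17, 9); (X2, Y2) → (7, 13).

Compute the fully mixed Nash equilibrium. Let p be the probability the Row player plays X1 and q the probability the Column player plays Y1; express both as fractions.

Each player's mixing probability is pinned down by making the *other* player indifferent.
The Column player indifferent between Y1 and Y2: p·12 + (1−p)·9 = p·8 + (1−p)·13 ⟹ 9 + 3p = 13 + (-5)p ⟹ p = 1/2.
The Row player indifferent between X1 and X2: q·1 + (1−q)·19 = q·17 + (1−q)·7 ⟹ 19 + (-18)q = 7 + 10q ⟹ q = 3/7.

p = 1/2, q = 3/7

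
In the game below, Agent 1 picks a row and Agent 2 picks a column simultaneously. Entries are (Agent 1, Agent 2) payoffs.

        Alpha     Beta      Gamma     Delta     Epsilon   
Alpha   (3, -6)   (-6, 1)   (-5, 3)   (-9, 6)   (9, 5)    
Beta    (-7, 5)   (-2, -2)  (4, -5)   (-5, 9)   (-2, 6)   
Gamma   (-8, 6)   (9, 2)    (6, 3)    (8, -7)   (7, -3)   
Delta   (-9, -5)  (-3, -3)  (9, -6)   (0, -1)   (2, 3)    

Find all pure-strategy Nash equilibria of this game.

There is no pure-strategy Nash equilibrium

Check mutual best responses: a cell is a NE iff neither player can gain by unilaterally deviating.
Agent 1's best responses — vs Alpha: Alpha (payoff 3); vs Beta: Gamma (payoff 9); vs Gamma: Delta (payoff 9); vs Delta: Gamma (payoff 8); vs Epsilon: Alpha (payoff 9).
Agent 2's best responses — vs Alpha: Delta (payoff 6); vs Beta: Delta (payoff 9); vs Gamma: Alpha (payoff 6); vs Delta: Epsilon (payoff 3).
No cell has both players best-responding. For instance, Agent 1's best reply to Alpha is Alpha, but against Alpha Agent 2 prefers Delta over Alpha.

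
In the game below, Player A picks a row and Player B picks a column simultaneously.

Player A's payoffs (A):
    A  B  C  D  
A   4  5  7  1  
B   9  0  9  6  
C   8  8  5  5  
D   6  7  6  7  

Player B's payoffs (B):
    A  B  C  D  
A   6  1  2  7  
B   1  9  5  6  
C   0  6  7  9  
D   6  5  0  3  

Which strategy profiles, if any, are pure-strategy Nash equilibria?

There is no pure-strategy Nash equilibrium

A profile is a Nash equilibrium when each player is best-responding to the other.
Player A's best responses — vs A: B (payoff 9); vs B: C (payoff 8); vs C: B (payoff 9); vs D: D (payoff 7).
Player B's best responses — vs A: D (payoff 7); vs B: B (payoff 9); vs C: D (payoff 9); vs D: A (payoff 6).
No cell has both players best-responding. For instance, Player A's best reply to B is C, but against C Player B prefers D over B.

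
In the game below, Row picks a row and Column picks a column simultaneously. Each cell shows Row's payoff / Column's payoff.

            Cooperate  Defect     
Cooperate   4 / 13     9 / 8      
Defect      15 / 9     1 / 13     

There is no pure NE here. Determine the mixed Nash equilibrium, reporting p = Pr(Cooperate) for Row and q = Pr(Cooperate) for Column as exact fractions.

p = 4/9, q = 8/19

Each player's mixing probability is pinned down by making the *other* player indifferent.
Column indifferent between Cooperate and Defect: p·13 + (1−p)·9 = p·8 + (1−p)·13 ⟹ 9 + 4p = 13 + (-5)p ⟹ p = 4/9.
Row indifferent between Cooperate and Defect: q·4 + (1−q)·9 = q·15 + (1−q)·1 ⟹ 9 + (-5)q = 1 + 14q ⟹ q = 8/19.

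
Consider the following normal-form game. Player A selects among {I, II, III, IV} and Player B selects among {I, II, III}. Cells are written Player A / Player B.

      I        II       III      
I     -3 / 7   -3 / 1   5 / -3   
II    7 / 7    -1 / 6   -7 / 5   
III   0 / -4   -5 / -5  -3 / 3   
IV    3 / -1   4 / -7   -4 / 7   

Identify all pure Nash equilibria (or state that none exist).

(II, I)

A profile is a Nash equilibrium when each player is best-responding to the other.
Player A's best responses — vs I: II (payoff 7); vs II: IV (payoff 4); vs III: I (payoff 5).
Player B's best responses — vs I: I (payoff 7); vs II: I (payoff 7); vs III: III (payoff 3); vs IV: III (payoff 7).
The only mutual best response is (II, I); neither player gains by switching there.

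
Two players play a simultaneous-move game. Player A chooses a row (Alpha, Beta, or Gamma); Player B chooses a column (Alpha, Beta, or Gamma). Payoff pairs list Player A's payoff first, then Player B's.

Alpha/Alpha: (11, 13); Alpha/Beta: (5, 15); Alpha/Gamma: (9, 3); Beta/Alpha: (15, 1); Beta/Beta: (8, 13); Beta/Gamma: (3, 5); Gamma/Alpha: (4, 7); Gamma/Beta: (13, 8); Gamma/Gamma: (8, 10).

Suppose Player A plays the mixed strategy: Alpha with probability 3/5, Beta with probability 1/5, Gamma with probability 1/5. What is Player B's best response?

Beta

Compute Player B's expected payoff from each pure strategy against the given mix.
Alpha: (3/5)·13 + (1/5)·1 + (1/5)·7 = 47/5
Beta: (3/5)·15 + (1/5)·13 + (1/5)·8 = 66/5
Gamma: (3/5)·3 + (1/5)·5 + (1/5)·10 = 24/5
Highest expected payoff is 66/5, from Beta.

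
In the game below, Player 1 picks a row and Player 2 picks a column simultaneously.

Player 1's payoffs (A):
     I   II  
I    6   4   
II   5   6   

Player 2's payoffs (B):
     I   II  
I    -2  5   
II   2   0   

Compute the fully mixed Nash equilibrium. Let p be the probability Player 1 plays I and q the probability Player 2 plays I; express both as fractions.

Each player's mixing probability is pinned down by making the *other* player indifferent.
Player 2 indifferent between I and II: p·(-2) + (1−p)·2 = p·5 + (1−p)·0 ⟹ 2 + (-4)p = 0 + 5p ⟹ p = 2/9.
Player 1 indifferent between I and II: q·6 + (1−q)·4 = q·5 + (1−q)·6 ⟹ 4 + 2q = 6 + (-1)q ⟹ q = 2/3.

p = 2/9, q = 2/3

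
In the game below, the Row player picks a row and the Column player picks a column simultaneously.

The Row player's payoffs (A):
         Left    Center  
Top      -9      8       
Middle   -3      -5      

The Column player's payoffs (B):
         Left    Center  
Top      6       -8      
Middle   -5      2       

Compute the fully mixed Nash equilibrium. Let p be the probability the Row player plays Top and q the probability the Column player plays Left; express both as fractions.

In a mixed NE each player is indifferent between their pure strategies, so the opponent's mix sets the indifference.
The Column player indifferent between Left and Center: p·6 + (1−p)·(-5) = p·(-8) + (1−p)·2 ⟹ (-5) + 11p = 2 + (-10)p ⟹ p = 1/3.
The Row player indifferent between Top and Middle: q·(-9) + (1−q)·8 = q·(-3) + (1−q)·(-5) ⟹ 8 + (-17)q = (-5) + 2q ⟹ q = 13/19.

p = 1/3, q = 13/19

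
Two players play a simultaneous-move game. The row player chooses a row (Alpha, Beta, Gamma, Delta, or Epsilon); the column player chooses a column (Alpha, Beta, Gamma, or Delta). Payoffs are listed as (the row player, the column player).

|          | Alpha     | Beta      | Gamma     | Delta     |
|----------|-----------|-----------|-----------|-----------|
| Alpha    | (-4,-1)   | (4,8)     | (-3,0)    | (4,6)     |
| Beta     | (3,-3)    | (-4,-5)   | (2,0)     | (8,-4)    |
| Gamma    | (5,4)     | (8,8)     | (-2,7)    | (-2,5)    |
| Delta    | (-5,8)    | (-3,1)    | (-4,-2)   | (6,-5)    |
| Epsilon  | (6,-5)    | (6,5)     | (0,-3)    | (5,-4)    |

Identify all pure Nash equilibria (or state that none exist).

Check mutual best responses: a cell is a NE iff neither player can gain by unilaterally deviating.
The row player's best responses — vs Alpha: Epsilon (payoff 6); vs Beta: Gamma (payoff 8); vs Gamma: Beta (payoff 2); vs Delta: Beta (payoff 8).
The column player's best responses — vs Alpha: Beta (payoff 8); vs Beta: Gamma (payoff 0); vs Gamma: Beta (payoff 8); vs Delta: Alpha (payoff 8); vs Epsilon: Beta (payoff 5).
Mutual best responses occur at (Beta, Gamma) and (Gamma, Beta); at each, neither player gains by switching.

(Beta, Gamma) and (Gamma, Beta)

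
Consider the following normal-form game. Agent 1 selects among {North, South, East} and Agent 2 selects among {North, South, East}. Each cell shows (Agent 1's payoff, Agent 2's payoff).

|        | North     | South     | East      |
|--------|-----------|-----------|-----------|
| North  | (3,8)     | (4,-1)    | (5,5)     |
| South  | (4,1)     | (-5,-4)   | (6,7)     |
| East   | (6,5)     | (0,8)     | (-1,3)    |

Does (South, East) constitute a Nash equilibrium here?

Yes

Holding Agent 2 at East: Agent 1 gets 6 from South, versus 5 from North, -1 from East. No profitable deviation for Agent 1.
Holding Agent 1 at South: Agent 2 gets 7 from East, versus 1 from North, -4 from South. No profitable deviation for Agent 2 either.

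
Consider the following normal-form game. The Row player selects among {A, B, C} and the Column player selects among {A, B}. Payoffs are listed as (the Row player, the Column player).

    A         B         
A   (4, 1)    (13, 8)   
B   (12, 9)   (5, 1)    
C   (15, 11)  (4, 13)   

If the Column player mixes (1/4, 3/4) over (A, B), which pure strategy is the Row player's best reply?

Compute the Row player's expected payoff from each pure strategy against the given mix.
A: (1/4)·4 + (3/4)·13 = 43/4
B: (1/4)·12 + (3/4)·5 = 27/4
C: (1/4)·15 + (3/4)·4 = 27/4
Highest expected payoff is 43/4, from A.

A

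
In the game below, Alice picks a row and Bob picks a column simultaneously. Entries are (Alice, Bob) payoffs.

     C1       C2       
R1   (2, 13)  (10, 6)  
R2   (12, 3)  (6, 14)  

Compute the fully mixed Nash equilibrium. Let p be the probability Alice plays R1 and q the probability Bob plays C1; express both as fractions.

p = 11/18, q = 2/7

Each player's mixing probability is pinned down by making the *other* player indifferent.
Bob indifferent between C1 and C2: p·13 + (1−p)·3 = p·6 + (1−p)·14 ⟹ 3 + 10p = 14 + (-8)p ⟹ p = 11/18.
Alice indifferent between R1 and R2: q·2 + (1−q)·10 = q·12 + (1−q)·6 ⟹ 10 + (-8)q = 6 + 6q ⟹ q = 2/7.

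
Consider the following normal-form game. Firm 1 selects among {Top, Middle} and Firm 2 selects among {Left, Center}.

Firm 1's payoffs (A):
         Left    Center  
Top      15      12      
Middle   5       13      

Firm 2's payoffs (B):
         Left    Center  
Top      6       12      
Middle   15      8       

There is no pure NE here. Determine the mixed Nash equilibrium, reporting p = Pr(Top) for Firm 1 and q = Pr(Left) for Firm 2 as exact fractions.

p = 7/13, q = 1/11

In a mixed NE each player is indifferent between their pure strategies, so the opponent's mix sets the indifference.
Firm 2 indifferent between Left and Center: p·6 + (1−p)·15 = p·12 + (1−p)·8 ⟹ 15 + (-9)p = 8 + 4p ⟹ p = 7/13.
Firm 1 indifferent between Top and Middle: q·15 + (1−q)·12 = q·5 + (1−q)·13 ⟹ 12 + 3q = 13 + (-8)q ⟹ q = 1/11.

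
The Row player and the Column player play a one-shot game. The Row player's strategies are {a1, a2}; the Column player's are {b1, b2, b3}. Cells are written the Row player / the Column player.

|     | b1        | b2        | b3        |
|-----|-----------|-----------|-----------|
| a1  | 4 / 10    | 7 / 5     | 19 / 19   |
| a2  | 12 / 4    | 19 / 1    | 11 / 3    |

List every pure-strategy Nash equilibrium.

A profile is a Nash equilibrium when each player is best-responding to the other.
The Row player's best responses — vs b1: a2 (payoff 12); vs b2: a2 (payoff 19); vs b3: a1 (payoff 19).
The Column player's best responses — vs a1: b3 (payoff 19); vs a2: b1 (payoff 4).
Mutual best responses occur at (a1, b3) and (a2, b1); at each, neither player gains by switching.

(a1, b3) and (a2, b1)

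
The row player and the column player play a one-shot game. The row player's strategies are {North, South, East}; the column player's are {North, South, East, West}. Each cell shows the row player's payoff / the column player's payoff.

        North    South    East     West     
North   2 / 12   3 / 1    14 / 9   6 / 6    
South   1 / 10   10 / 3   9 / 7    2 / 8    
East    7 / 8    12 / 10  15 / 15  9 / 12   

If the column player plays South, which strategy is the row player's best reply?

East

With the column player fixed at South, the row player's payoffs are: North → 3, South → 10, East → 12.
The maximum is 12, achieved by East.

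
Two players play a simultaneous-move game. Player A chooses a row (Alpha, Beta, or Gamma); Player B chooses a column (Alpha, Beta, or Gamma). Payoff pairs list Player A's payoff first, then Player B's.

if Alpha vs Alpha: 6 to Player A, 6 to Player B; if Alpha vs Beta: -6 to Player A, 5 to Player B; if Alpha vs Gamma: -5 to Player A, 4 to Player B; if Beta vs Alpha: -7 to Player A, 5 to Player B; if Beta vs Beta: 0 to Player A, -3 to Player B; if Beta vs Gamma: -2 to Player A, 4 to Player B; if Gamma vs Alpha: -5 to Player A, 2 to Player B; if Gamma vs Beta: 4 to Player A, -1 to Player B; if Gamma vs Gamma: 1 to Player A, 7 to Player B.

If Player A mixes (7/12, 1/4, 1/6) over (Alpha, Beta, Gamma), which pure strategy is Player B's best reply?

Alpha

Compute Player B's expected payoff from each pure strategy against the given mix.
Alpha: (7/12)·6 + (1/4)·5 + (1/6)·2 = 61/12
Beta: (7/12)·5 + (1/4)·(-3) + (1/6)·(-1) = 2
Gamma: (7/12)·4 + (1/4)·4 + (1/6)·7 = 9/2
Highest expected payoff is 61/12, from Alpha.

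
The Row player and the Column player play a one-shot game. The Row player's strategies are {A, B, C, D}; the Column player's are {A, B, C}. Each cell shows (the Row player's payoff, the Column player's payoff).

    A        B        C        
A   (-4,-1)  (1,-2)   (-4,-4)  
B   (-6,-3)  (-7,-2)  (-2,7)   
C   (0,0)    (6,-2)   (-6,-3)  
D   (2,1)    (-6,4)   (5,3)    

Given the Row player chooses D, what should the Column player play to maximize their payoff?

With the Row player fixed at D, the Column player's payoffs are: A → 1, B → 4, C → 3.
The maximum is 4, achieved by B.

B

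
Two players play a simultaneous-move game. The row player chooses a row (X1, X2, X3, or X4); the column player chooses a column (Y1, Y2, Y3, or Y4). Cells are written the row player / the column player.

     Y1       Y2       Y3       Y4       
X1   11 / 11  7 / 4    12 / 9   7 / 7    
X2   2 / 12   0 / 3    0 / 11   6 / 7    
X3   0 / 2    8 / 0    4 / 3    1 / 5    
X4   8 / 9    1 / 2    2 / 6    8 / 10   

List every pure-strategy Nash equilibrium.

(X1, Y1) and (X4, Y4)

A profile is a Nash equilibrium when each player is best-responding to the other.
The row player's best responses — vs Y1: X1 (payoff 11); vs Y2: X3 (payoff 8); vs Y3: X1 (payoff 12); vs Y4: X4 (payoff 8).
The column player's best responses — vs X1: Y1 (payoff 11); vs X2: Y1 (payoff 12); vs X3: Y4 (payoff 5); vs X4: Y4 (payoff 10).
Mutual best responses occur at (X1, Y1) and (X4, Y4); at each, neither player gains by switching.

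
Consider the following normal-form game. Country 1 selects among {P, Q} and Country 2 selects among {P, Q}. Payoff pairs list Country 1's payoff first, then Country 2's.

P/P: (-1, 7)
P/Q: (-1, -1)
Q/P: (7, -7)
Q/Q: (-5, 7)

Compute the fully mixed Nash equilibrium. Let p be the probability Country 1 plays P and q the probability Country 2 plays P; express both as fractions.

p = 7/11, q = 1/3

Each player's mixing probability is pinned down by making the *other* player indifferent.
Country 2 indifferent between P and Q: p·7 + (1−p)·(-7) = p·(-1) + (1−p)·7 ⟹ (-7) + 14p = 7 + (-8)p ⟹ p = 7/11.
Country 1 indifferent between P and Q: q·(-1) + (1−q)·(-1) = q·7 + (1−q)·(-5) ⟹ (-1) + 0q = (-5) + 12q ⟹ q = 1/3.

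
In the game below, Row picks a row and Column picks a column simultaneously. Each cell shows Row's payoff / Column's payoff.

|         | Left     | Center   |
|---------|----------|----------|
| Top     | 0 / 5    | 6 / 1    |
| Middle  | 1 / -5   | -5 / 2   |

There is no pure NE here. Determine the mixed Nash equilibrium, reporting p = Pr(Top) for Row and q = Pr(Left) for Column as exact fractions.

In a mixed NE each player is indifferent between their pure strategies, so the opponent's mix sets the indifference.
Column indifferent between Left and Center: p·5 + (1−p)·(-5) = p·1 + (1−p)·2 ⟹ (-5) + 10p = 2 + (-1)p ⟹ p = 7/11.
Row indifferent between Top and Middle: q·0 + (1−q)·6 = q·1 + (1−q)·(-5) ⟹ 6 + (-6)q = (-5) + 6q ⟹ q = 11/12.

p = 7/11, q = 11/12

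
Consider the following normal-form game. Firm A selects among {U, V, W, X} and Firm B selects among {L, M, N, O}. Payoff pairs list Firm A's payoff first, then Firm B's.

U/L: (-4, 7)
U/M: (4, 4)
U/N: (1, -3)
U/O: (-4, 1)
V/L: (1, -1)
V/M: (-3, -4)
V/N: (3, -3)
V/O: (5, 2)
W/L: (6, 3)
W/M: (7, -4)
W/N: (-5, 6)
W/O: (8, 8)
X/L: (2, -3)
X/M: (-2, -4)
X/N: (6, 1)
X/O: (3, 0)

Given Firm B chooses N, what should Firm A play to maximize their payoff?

With Firm B fixed at N, Firm A's payoffs are: U → 1, V → 3, W → -5, X → 6.
The maximum is 6, achieved by X.

X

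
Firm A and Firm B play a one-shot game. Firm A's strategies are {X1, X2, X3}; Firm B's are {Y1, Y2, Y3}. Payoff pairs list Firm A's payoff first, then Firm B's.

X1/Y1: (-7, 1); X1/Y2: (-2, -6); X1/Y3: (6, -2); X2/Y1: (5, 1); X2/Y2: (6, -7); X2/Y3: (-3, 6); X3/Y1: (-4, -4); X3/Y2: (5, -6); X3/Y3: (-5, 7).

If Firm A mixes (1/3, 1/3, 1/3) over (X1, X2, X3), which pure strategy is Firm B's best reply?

Compute Firm B's expected payoff from each pure strategy against the given mix.
Y1: (1/3)·1 + (1/3)·1 + (1/3)·(-4) = -2/3
Y2: (1/3)·(-6) + (1/3)·(-7) + (1/3)·(-6) = -19/3
Y3: (1/3)·(-2) + (1/3)·6 + (1/3)·7 = 11/3
Highest expected payoff is 11/3, from Y3.

Y3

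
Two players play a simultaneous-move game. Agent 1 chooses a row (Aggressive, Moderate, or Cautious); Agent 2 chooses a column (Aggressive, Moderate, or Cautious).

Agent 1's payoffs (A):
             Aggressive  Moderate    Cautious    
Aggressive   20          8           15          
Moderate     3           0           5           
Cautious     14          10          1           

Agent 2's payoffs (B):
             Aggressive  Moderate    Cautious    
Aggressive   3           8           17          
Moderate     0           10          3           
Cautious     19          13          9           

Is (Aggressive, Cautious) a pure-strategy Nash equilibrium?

Holding Agent 2 at Cautious: Agent 1 gets 15 from Aggressive, versus 5 from Moderate, 1 from Cautious. No profitable deviation for Agent 1.
Holding Agent 1 at Aggressive: Agent 2 gets 17 from Cautious, versus 3 from Aggressive, 8 from Moderate. No profitable deviation for Agent 2 either.

Yes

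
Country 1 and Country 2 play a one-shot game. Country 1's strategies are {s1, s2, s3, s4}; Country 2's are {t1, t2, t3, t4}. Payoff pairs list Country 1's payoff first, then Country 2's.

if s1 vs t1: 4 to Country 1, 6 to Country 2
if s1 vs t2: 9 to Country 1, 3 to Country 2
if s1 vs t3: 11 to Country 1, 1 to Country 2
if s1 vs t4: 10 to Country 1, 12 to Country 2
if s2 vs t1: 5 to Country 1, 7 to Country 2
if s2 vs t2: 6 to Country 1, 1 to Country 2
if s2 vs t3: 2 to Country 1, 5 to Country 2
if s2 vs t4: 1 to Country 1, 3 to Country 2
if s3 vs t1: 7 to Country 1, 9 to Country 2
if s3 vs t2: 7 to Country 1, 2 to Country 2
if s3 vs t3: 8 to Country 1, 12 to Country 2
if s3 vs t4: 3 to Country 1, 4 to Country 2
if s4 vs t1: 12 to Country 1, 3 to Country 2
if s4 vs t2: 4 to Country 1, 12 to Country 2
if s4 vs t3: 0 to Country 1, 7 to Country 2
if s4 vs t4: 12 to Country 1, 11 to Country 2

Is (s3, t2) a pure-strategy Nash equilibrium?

Holding Country 2 at t2: Country 1 gets 7 from s3 but could get 9 by switching to s1. Country 1 has a profitable deviation.

No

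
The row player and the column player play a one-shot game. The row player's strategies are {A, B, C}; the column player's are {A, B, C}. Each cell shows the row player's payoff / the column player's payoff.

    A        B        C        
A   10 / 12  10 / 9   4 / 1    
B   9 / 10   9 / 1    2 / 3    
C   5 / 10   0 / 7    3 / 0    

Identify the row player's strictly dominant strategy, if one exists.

A strategy is strictly dominant if it gives the row player a strictly higher payoff than every other strategy, against every choice by the opponent.
A strictly dominates: vs A: 10 > each of {9, 5}; vs B: 10 > each of {9, 0}; vs C: 4 > each of {2, 3}.

A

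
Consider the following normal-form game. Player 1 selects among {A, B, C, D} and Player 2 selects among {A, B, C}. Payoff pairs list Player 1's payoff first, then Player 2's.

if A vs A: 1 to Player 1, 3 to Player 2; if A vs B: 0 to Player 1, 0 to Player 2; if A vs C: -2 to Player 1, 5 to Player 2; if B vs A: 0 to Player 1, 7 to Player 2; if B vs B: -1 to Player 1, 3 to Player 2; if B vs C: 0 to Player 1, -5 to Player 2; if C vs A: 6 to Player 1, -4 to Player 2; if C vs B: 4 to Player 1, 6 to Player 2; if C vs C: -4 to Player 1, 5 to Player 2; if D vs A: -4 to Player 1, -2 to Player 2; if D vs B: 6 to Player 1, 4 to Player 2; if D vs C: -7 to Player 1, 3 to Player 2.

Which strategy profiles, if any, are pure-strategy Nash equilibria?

Check mutual best responses: a cell is a NE iff neither player can gain by unilaterally deviating.
Player 1's best responses — vs A: C (payoff 6); vs B: D (payoff 6); vs C: B (payoff 0).
Player 2's best responses — vs A: C (payoff 5); vs B: A (payoff 7); vs C: B (payoff 6); vs D: B (payoff 4).
The only mutual best response is (D, B); neither player gains by switching there.

(D, B)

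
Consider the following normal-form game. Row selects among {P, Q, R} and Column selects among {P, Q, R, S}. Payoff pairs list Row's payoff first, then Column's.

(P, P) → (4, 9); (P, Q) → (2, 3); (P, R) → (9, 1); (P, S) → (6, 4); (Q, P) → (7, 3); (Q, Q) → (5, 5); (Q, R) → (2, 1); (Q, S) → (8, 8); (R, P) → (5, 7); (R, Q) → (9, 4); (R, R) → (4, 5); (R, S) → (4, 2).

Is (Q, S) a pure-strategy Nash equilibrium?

Yes

Holding Column at S: Row gets 8 from Q, versus 6 from P, 4 from R. No profitable deviation for Row.
Holding Row at Q: Column gets 8 from S, versus 3 from P, 5 from Q, 1 from R. No profitable deviation for Column either.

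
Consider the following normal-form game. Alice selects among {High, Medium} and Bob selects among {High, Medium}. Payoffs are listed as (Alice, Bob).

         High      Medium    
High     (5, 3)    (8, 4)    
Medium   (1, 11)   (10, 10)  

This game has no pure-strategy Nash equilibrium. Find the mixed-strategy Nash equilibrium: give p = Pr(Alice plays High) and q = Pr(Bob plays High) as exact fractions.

p = 1/2, q = 1/3

In a mixed NE each player is indifferent between their pure strategies, so the opponent's mix sets the indifference.
Bob indifferent between High and Medium: p·3 + (1−p)·11 = p·4 + (1−p)·10 ⟹ 11 + (-8)p = 10 + (-6)p ⟹ p = 1/2.
Alice indifferent between High and Medium: q·5 + (1−q)·8 = q·1 + (1−q)·10 ⟹ 8 + (-3)q = 10 + (-9)q ⟹ q = 1/3.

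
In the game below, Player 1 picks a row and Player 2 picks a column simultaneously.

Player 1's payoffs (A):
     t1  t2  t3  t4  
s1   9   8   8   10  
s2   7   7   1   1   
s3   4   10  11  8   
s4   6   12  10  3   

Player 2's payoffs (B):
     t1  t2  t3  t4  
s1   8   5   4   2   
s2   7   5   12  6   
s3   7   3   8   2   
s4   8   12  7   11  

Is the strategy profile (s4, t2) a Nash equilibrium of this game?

Yes

Holding Player 2 at t2: Player 1 gets 12 from s4, versus 8 from s1, 7 from s2, 10 from s3. No profitable deviation for Player 1.
Holding Player 1 at s4: Player 2 gets 12 from t2, versus 8 from t1, 7 from t3, 11 from t4. No profitable deviation for Player 2 either.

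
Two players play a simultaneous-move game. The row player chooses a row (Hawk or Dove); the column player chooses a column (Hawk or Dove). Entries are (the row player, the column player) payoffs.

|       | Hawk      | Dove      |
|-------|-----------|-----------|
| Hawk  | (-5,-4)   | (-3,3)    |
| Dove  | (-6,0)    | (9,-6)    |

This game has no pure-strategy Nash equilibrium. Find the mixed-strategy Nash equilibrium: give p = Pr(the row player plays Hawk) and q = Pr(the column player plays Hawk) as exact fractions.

p = 6/13, q = 12/13

Each player's mixing probability is pinned down by making the *other* player indifferent.
The column player indifferent between Hawk and Dove: p·(-4) + (1−p)·0 = p·3 + (1−p)·(-6) ⟹ 0 + (-4)p = (-6) + 9p ⟹ p = 6/13.
The row player indifferent between Hawk and Dove: q·(-5) + (1−q)·(-3) = q·(-6) + (1−q)·9 ⟹ (-3) + (-2)q = 9 + (-15)q ⟹ q = 12/13.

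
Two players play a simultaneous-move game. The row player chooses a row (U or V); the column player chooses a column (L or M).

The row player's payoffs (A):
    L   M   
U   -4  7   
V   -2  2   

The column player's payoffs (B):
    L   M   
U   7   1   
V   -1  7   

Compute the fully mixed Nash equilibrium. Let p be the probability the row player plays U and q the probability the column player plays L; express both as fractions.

p = 4/7, q = 5/7

Each player's mixing probability is pinned down by making the *other* player indifferent.
The column player indifferent between L and M: p·7 + (1−p)·(-1) = p·1 + (1−p)·7 ⟹ (-1) + 8p = 7 + (-6)p ⟹ p = 4/7.
The row player indifferent between U and V: q·(-4) + (1−q)·7 = q·(-2) + (1−q)·2 ⟹ 7 + (-11)q = 2 + (-4)q ⟹ q = 5/7.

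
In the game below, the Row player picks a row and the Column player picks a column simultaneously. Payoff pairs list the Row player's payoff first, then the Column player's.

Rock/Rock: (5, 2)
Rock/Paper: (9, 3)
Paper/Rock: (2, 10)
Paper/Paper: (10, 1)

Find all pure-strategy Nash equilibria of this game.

There is no pure-strategy Nash equilibrium

Check mutual best responses: a cell is a NE iff neither player can gain by unilaterally deviating.
The Row player's best responses — vs Rock: Rock (payoff 5); vs Paper: Paper (payoff 10).
The Column player's best responses — vs Rock: Paper (payoff 3); vs Paper: Rock (payoff 10).
No cell has both players best-responding. For instance, the Row player's best reply to Rock is Rock, but against Rock the Column player prefers Paper over Rock.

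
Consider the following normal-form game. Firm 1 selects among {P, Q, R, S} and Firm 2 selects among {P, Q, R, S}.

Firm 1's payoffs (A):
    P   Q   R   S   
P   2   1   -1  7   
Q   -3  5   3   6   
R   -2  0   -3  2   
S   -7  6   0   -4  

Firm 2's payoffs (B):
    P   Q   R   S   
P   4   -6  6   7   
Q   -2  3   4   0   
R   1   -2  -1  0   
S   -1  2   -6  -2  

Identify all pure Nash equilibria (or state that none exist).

(P, S), (Q, R), and (S, Q)

A profile is a Nash equilibrium when each player is best-responding to the other.
Firm 1's best responses — vs P: P (payoff 2); vs Q: S (payoff 6); vs R: Q (payoff 3); vs S: P (payoff 7).
Firm 2's best responses — vs P: S (payoff 7); vs Q: R (payoff 4); vs R: P (payoff 1); vs S: Q (payoff 2).
Mutual best responses occur at (P, S), (Q, R), and (S, Q); at each, neither player gains by switching.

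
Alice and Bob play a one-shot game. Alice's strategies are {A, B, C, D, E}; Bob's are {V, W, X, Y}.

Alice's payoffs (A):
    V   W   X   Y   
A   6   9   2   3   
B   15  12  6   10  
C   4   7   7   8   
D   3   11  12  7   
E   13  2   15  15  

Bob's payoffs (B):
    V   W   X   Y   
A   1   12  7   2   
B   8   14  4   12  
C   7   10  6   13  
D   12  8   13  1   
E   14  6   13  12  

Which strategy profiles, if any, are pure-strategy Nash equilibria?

Find each player's best response to every opponent strategy; NE are the intersections.
Alice's best responses — vs V: B (payoff 15); vs W: B (payoff 12); vs X: E (payoff 15); vs Y: E (payoff 15).
Bob's best responses — vs A: W (payoff 12); vs B: W (payoff 14); vs C: Y (payoff 13); vs D: X (payoff 13); vs E: V (payoff 14).
The only mutual best response is (B, W); neither player gains by switching there.

(B, W)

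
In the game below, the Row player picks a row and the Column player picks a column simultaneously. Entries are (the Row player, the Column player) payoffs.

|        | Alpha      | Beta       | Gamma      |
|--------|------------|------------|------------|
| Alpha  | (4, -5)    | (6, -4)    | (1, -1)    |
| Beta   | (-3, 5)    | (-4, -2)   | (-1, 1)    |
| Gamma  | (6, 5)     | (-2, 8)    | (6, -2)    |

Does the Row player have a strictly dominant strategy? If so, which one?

None

A strategy is strictly dominant if it gives the Row player a strictly higher payoff than every other strategy, against every choice by the opponent.
Alpha is not dominant: against Alpha, Gamma gives 6 > 4.
Beta is not dominant: against Alpha, Alpha gives 4 > -3.
Gamma is not dominant: against Beta, Alpha gives 6 > -2.
No single strategy is best against every opponent action.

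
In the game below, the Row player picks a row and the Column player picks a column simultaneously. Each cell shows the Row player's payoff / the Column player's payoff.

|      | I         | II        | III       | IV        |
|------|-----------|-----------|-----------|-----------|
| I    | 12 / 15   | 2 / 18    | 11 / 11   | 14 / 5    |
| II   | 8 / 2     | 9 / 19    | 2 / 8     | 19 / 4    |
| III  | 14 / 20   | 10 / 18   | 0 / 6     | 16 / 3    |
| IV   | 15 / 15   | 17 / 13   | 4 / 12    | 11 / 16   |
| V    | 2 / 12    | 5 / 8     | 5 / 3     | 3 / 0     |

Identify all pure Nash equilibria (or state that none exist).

None

Check mutual best responses: a cell is a NE iff neither player can gain by unilaterally deviating.
The Row player's best responses — vs I: IV (payoff 15); vs II: IV (payoff 17); vs III: I (payoff 11); vs IV: II (payoff 19).
The Column player's best responses — vs I: II (payoff 18); vs II: II (payoff 19); vs III: I (payoff 20); vs IV: IV (payoff 16); vs V: I (payoff 12).
No cell has both players best-responding. For instance, the Row player's best reply to IV is II, but against II the Column player prefers II over IV.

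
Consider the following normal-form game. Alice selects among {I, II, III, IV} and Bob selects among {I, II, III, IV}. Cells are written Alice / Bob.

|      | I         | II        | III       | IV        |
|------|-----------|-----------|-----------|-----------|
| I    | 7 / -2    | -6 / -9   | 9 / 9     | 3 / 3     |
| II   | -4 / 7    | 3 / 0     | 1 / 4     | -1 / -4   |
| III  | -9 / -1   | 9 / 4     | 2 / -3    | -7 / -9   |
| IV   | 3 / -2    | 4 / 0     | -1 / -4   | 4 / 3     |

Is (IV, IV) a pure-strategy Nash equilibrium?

Yes

Holding Bob at IV: Alice gets 4 from IV, versus 3 from I, -1 from II, -7 from III. No profitable deviation for Alice.
Holding Alice at IV: Bob gets 3 from IV, versus -2 from I, 0 from II, -4 from III. No profitable deviation for Bob either.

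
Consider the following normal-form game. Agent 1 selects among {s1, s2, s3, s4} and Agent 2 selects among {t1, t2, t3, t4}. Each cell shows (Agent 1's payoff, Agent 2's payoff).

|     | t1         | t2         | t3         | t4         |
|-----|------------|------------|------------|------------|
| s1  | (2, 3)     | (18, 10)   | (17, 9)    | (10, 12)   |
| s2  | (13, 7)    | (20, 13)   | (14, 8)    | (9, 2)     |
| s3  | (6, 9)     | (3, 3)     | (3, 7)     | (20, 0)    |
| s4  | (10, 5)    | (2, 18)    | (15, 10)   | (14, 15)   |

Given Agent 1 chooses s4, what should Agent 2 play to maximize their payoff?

With Agent 1 fixed at s4, Agent 2's payoffs are: t1 → 5, t2 → 18, t3 → 10, t4 → 15.
The maximum is 18, achieved by t2.

t2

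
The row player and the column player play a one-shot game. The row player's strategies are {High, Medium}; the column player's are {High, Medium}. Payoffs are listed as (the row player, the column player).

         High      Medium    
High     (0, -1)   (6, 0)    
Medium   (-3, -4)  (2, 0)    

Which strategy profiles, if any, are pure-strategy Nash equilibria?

Find each player's best response to every opponent strategy; NE are the intersections.
The row player's best responses — vs High: High (payoff 0); vs Medium: High (payoff 6).
The column player's best responses — vs High: Medium (payoff 0); vs Medium: Medium (payoff 0).
The only mutual best response is (High, Medium); neither player gains by switching there.

(High, Medium)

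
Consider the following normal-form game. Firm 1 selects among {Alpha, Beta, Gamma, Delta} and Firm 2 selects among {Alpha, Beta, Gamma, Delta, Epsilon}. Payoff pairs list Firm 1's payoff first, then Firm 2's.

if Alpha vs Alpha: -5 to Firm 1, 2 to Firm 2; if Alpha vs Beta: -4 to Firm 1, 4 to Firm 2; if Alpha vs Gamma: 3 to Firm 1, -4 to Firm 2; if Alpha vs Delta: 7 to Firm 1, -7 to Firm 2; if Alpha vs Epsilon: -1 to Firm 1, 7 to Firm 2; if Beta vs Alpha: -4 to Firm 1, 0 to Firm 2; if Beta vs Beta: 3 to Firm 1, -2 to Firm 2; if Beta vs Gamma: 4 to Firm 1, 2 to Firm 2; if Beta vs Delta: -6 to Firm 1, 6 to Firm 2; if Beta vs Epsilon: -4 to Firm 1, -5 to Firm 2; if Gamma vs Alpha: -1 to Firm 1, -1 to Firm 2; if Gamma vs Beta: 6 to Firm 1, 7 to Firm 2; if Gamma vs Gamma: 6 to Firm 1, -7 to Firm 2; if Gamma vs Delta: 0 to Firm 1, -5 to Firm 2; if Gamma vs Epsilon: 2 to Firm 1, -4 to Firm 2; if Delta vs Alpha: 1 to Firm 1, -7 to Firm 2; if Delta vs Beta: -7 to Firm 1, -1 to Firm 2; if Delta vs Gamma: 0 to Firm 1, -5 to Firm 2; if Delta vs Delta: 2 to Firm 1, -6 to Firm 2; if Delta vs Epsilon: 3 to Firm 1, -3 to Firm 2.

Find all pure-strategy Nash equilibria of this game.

(Gamma, Beta)

A profile is a Nash equilibrium when each player is best-responding to the other.
Firm 1's best responses — vs Alpha: Delta (payoff 1); vs Beta: Gamma (payoff 6); vs Gamma: Gamma (payoff 6); vs Delta: Alpha (payoff 7); vs Epsilon: Delta (payoff 3).
Firm 2's best responses — vs Alpha: Epsilon (payoff 7); vs Beta: Delta (payoff 6); vs Gamma: Beta (payoff 7); vs Delta: Beta (payoff -1).
The only mutual best response is (Gamma, Beta); neither player gains by switching there.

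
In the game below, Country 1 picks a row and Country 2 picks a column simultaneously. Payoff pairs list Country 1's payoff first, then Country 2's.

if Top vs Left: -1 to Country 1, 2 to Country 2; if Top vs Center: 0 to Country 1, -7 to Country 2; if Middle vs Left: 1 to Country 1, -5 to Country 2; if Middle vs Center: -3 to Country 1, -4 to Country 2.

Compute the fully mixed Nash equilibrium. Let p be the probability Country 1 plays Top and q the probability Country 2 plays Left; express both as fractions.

p = 1/10, q = 3/5

Each player's mixing probability is pinned down by making the *other* player indifferent.
Country 2 indifferent between Left and Center: p·2 + (1−p)·(-5) = p·(-7) + (1−p)·(-4) ⟹ (-5) + 7p = (-4) + (-3)p ⟹ p = 1/10.
Country 1 indifferent between Top and Middle: q·(-1) + (1−q)·0 = q·1 + (1−q)·(-3) ⟹ 0 + (-1)q = (-3) + 4q ⟹ q = 3/5.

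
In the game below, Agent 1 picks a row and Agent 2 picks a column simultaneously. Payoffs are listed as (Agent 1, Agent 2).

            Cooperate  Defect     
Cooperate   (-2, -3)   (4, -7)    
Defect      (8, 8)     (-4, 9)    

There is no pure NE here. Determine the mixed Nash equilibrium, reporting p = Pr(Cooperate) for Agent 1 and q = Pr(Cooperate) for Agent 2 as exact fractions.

Each player's mixing probability is pinned down by making the *other* player indifferent.
Agent 2 indifferent between Cooperate and Defect: p·(-3) + (1−p)·8 = p·(-7) + (1−p)·9 ⟹ 8 + (-11)p = 9 + (-16)p ⟹ p = 1/5.
Agent 1 indifferent between Cooperate and Defect: q·(-2) + (1−q)·4 = q·8 + (1−q)·(-4) ⟹ 4 + (-6)q = (-4) + 12q ⟹ q = 4/9.

p = 1/5, q = 4/9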